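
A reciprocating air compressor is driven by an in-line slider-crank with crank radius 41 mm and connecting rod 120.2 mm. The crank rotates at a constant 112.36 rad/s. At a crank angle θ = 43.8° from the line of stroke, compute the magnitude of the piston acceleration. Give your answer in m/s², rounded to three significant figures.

387

ω = 112.4 rad/s
x(θ) = r cosθ + √(L² − r² sin²θ); with ω constant, a = ω²·d²x/dθ².
d²x/dθ² = −r cosθ − r²(cos2θ)/√u − r⁴ sin²2θ/(4u^{3/2}),  u = L² − r² sin²θ = 0.0136427 m².
Substituting r = 0.041 m, L = 0.1202 m, θ = 43.8°: d²x/dθ² = -0.030637 m.
a = ω²·d²x/dθ² = (112.4)²·(-0.030637) = -386.79 m/s²;  |a| = 386.79 m/s².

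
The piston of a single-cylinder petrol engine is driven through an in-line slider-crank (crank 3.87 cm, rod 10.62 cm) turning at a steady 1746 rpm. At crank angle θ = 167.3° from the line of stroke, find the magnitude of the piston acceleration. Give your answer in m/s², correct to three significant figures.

ω = 2π·1746/60 = 182.8 rad/s
x(θ) = r cosθ + √(L² − r² sin²θ); with ω constant, a = ω²·d²x/dθ².
d²x/dθ² = −r cosθ − r²(cos2θ)/√u − r⁴ sin²2θ/(4u^{3/2}),  u = L² − r² sin²θ = 0.0112061 m².
Substituting r = 0.0387 m, L = 0.1062 m, θ = 167.3°: d²x/dθ² = +0.024886 m.
a = ω²·d²x/dθ² = (182.8)²·(+0.024886) = +831.95 m/s²;  |a| = 831.95 m/s².

832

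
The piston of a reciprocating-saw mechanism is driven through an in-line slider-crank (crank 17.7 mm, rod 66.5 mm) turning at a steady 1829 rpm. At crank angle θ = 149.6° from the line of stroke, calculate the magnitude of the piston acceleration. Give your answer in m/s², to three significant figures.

ω = 2π·1829/60 = 191.5 rad/s
x(θ) = r cosθ + √(L² − r² sin²θ); with ω constant, a = ω²·d²x/dθ².
d²x/dθ² = −r cosθ − r²(cos2θ)/√u − r⁴ sin²2θ/(4u^{3/2}),  u = L² − r² sin²θ = 0.00434203 m².
Substituting r = 0.0177 m, L = 0.0665 m, θ = 149.6°: d²x/dθ² = +0.012882 m.
a = ω²·d²x/dθ² = (191.5)²·(+0.012882) = +472.56 m/s²;  |a| = 472.56 m/s².

473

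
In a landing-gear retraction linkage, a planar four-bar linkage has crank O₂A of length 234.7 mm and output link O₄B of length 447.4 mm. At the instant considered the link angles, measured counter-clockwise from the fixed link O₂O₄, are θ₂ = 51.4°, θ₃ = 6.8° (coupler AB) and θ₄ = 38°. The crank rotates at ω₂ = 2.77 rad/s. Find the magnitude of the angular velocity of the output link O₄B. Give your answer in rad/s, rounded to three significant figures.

ω₂ = 2.77 rad/s
Differentiating the loop-closure r₂e^{iθ₂}+r₃e^{iθ₃}=r₁+r₄e^{iθ₄} gives r₂ω₂e^{iθ₂}+r₃ω₃e^{iθ₃}=r₄ω₄e^{iθ₄}.
Eliminating the other unknown: ω₄ = r₂ω₂ sin(θ₂−θ₃) / [r₄ sin(θ₄−θ₃)].
Numerator sine = +0.70215; denominator sine = +0.51803.
Result = 0.2347·2.77·(+0.70215) / (0.4474·(+0.51803)) = +1.9696 rad/s; magnitude 1.9696 rad/s.

1.97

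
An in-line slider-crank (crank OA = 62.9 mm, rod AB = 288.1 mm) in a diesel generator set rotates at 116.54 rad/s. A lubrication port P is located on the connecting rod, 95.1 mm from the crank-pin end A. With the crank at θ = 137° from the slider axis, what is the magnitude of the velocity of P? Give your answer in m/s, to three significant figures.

ω = 116.5 rad/s.  Crank-pin speed |V_A| = rω = 7.3304 m/s, perpendicular to OA.
Rod angle: sinφ = −(r/L) sinθ ⇒ φ = -8.563°; ω_rod = −rω cosθ/√(L²−r²sin²θ) = +18.818 rad/s.
V_P = V_A + ω_rod × AP, with AP = 0.0951 m along the rod.
Components: V_Px = −rω sinθ − a·ω_rod·sinφ = -4.7328 m/s;  V_Py = rω cosθ + a·ω_rod·cosφ = -3.5914 m/s.
|V_P| = √(V_Px² + V_Py²) = 5.9412 m/s.

5.94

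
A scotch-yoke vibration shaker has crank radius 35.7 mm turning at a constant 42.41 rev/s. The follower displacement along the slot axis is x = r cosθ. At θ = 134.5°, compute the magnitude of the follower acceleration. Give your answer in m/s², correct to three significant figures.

1780

ω = 266.5 rad/s (from 42.41 rev/s).
x = r cosθ ⇒ ẍ = −rω² cosθ (ω constant).
|a| = rω²|cosθ| = 0.0357·(266.5)²·|cos 134.5°| = 1776.7 m/s².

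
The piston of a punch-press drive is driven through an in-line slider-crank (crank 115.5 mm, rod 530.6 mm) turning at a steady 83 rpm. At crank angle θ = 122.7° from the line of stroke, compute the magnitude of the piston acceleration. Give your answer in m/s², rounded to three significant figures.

5.50

ω = 2π·83/60 = 8.692 rad/s
x(θ) = r cosθ + √(L² − r² sin²θ); with ω constant, a = ω²·d²x/dθ².
d²x/dθ² = −r cosθ − r²(cos2θ)/√u − r⁴ sin²2θ/(4u^{3/2}),  u = L² − r² sin²θ = 0.27209 m².
Substituting r = 0.1155 m, L = 0.5306 m, θ = 122.7°: d²x/dθ² = +0.072785 m.
a = ω²·d²x/dθ² = (8.692)²·(+0.072785) = +5.4986 m/s²;  |a| = 5.4986 m/s².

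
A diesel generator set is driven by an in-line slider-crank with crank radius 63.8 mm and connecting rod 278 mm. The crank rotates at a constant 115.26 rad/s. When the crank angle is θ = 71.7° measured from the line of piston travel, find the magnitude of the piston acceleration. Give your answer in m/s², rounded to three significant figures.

107

ω = 115.3 rad/s
x(θ) = r cosθ + √(L² − r² sin²θ); with ω constant, a = ω²·d²x/dθ².
d²x/dθ² = −r cosθ − r²(cos2θ)/√u − r⁴ sin²2θ/(4u^{3/2}),  u = L² − r² sin²θ = 0.0736149 m².
Substituting r = 0.0638 m, L = 0.278 m, θ = 71.7°: d²x/dθ² = -0.0080623 m.
a = ω²·d²x/dθ² = (115.3)²·(-0.0080623) = -107.11 m/s²;  |a| = 107.11 m/s².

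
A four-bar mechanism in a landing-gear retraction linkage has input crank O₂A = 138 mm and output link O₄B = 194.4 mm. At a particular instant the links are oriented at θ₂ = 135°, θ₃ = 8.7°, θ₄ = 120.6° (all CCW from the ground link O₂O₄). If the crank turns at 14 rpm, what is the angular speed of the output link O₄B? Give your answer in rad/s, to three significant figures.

0.904

ω₂ = 1.466 rad/s (from 14 rpm).
Differentiating the loop-closure r₂e^{iθ₂}+r₃e^{iθ₃}=r₁+r₄e^{iθ₄} gives r₂ω₂e^{iθ₂}+r₃ω₃e^{iθ₃}=r₄ω₄e^{iθ₄}.
Eliminating the other unknown: ω₄ = r₂ω₂ sin(θ₂−θ₃) / [r₄ sin(θ₄−θ₃)].
Numerator sine = +0.80593; denominator sine = +0.92784.
Result = 0.138·1.466·(+0.80593) / (0.1944·(+0.92784)) = +0.90399 rad/s; magnitude 0.90399 rad/s.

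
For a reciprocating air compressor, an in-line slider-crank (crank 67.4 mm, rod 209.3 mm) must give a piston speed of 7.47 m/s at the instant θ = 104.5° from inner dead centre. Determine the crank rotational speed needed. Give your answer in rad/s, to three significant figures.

For an in-line slider-crank, |v_piston| = rω|sinθ|·[1 + r cosθ/√(L² − r² sin²θ)].
With r = 0.0674 m, L = 0.2093 m, θ = 104.5°: the bracketed kinematic factor |dx/dθ| = 0.059716 m.
ω = v/|dx/dθ| = 7.47/0.059716 = 125.09 rad/s.

125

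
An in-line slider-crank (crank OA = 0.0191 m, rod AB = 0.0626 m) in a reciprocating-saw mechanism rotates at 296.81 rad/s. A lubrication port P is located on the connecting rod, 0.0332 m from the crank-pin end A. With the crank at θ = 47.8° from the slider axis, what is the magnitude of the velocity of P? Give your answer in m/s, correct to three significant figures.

ω = 296.8 rad/s.  Crank-pin speed |V_A| = rω = 5.6691 m/s, perpendicular to OA.
Rod angle: sinφ = −(r/L) sinθ ⇒ φ = -13.063°; ω_rod = −rω cosθ/√(L²−r²sin²θ) = -62.447 rad/s.
V_P = V_A + ω_rod × AP, with AP = 0.0332 m along the rod.
Components: V_Px = −rω sinθ − a·ω_rod·sinφ = -4.6683 m/s;  V_Py = rω cosθ + a·ω_rod·cosφ = +1.7884 m/s.
|V_P| = √(V_Px² + V_Py²) = 4.9991 m/s.

5.00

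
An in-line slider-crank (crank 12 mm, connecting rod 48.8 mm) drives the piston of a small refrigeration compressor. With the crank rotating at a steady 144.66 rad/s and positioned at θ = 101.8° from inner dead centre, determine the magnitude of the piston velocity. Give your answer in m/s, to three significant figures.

1.61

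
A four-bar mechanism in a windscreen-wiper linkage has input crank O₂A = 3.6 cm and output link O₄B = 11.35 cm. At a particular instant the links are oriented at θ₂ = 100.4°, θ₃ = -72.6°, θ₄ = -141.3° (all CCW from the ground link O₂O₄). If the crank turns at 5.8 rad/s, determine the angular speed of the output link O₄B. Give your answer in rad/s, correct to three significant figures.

0.241

ω₂ = 5.8 rad/s
Differentiating the loop-closure r₂e^{iθ₂}+r₃e^{iθ₃}=r₁+r₄e^{iθ₄} gives r₂ω₂e^{iθ₂}+r₃ω₃e^{iθ₃}=r₄ω₄e^{iθ₄}.
Eliminating the other unknown: ω₄ = r₂ω₂ sin(θ₂−θ₃) / [r₄ sin(θ₄−θ₃)].
Numerator sine = +0.12187; denominator sine = -0.93169.
Result = 0.036·5.8·(+0.12187) / (0.1135·(-0.93169)) = -0.24063 rad/s; magnitude 0.24063 rad/s.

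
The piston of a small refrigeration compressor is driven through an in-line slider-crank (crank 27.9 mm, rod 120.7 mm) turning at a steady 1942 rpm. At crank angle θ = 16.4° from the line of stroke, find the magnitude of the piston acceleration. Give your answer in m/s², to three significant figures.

1330

ω = 2π·1942/60 = 203.4 rad/s
x(θ) = r cosθ + √(L² − r² sin²θ); with ω constant, a = ω²·d²x/dθ².
d²x/dθ² = −r cosθ − r²(cos2θ)/√u − r⁴ sin²2θ/(4u^{3/2}),  u = L² − r² sin²θ = 0.0145064 m².
Substituting r = 0.0279 m, L = 0.1207 m, θ = 16.4°: d²x/dθ² = -0.032223 m.
a = ω²·d²x/dθ² = (203.4)²·(-0.032223) = -1332.7 m/s²;  |a| = 1332.7 m/s².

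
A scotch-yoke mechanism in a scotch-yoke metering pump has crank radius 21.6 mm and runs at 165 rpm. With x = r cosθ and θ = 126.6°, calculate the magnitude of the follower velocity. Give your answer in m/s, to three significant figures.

0.300

ω = 17.28 rad/s (from 165 rpm).
x = r cosθ ⇒ ẋ = −rω sinθ.
|v| = rω|sinθ| = 0.0216·17.28·|sin 126.6°| = 0.29963 m/s.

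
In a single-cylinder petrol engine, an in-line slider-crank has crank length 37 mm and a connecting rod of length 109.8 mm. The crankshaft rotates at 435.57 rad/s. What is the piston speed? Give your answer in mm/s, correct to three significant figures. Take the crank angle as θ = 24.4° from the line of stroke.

8720

ω = 435.6 rad/s
For an in-line slider-crank, x = r cosθ + √(L² − r² sin²θ), so v = −rω sinθ·[1 + r cosθ/√(L² − r² sin²θ)].
With r = 0.037 m, L = 0.1098 m, θ = 24.4°: √(L² − r² sin²θ) = 0.10873 m.
v = −0.037·435.6·0.41310·[1 + 0.037·0.91068/0.10873] = -8.7208 m/s.
|v| = 8.7208 m/s = 8720.8 mm/s.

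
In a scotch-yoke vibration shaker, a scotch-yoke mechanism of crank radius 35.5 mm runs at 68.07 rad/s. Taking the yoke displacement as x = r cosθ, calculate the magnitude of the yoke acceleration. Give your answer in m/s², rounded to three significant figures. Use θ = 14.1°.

160

ω = 68.07 rad/s
x = r cosθ ⇒ ẍ = −rω² cosθ (ω constant).
|a| = rω²|cosθ| = 0.0355·(68.07)²·|cos 14.1°| = 159.53 m/s².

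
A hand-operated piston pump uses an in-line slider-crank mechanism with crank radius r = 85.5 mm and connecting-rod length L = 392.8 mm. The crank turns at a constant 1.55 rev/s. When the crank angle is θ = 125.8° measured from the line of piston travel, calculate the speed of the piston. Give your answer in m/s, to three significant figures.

0.588

ω = 2π·1.55 = 9.739 rad/s
For an in-line slider-crank, x = r cosθ + √(L² − r² sin²θ), so v = −rω sinθ·[1 + r cosθ/√(L² − r² sin²θ)].
With r = 0.0855 m, L = 0.3928 m, θ = 125.8°: √(L² − r² sin²θ) = 0.38663 m.
v = −0.0855·9.739·0.81106·[1 + 0.0855·-0.58496/0.38663] = -0.58799 m/s.
|v| = 0.58799 m/s.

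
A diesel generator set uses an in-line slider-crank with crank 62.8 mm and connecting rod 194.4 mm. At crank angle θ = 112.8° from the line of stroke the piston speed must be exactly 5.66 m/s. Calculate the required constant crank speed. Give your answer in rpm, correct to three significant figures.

For an in-line slider-crank, |v_piston| = rω|sinθ|·[1 + r cosθ/√(L² − r² sin²θ)].
With r = 0.0628 m, L = 0.1944 m, θ = 112.8°: the bracketed kinematic factor |dx/dθ| = 0.050301 m.
ω = v/|dx/dθ| = 5.66/0.050301 = 112.52 rad/s.
N = 60ω/(2π) = 1074.5 rpm.

1070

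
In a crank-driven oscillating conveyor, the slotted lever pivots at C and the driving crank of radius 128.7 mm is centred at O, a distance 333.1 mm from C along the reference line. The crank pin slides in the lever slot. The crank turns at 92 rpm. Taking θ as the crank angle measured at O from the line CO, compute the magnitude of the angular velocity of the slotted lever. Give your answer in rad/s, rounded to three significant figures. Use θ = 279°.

1.59

ω = 9.634 rad/s (from 92 rpm).
Crank pin A relative to C: A = (d + r cosθ, r sinθ); lever angle φ = atan2(r sinθ, d + r cosθ).
Differentiating tanφ: φ̇ = rω(d cosθ + r)/(d² + r² + 2dr cosθ).
d² + r² + 2dr cosθ = |CA|² = 0.140932 m²;  d cosθ + r = +0.18081 m.
|ω_lever| = |0.1287·9.634·+0.18081| / 0.140932 = 1.5908 rad/s.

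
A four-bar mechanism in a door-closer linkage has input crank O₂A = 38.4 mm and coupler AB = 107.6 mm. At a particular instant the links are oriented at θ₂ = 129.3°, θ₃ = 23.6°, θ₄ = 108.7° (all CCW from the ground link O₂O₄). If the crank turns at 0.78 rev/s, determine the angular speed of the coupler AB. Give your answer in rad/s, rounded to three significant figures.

ω₂ = 4.901 rad/s (from 0.78 rev/s).
Differentiating the loop-closure r₂e^{iθ₂}+r₃e^{iθ₃}=r₁+r₄e^{iθ₄} gives r₂ω₂e^{iθ₂}+r₃ω₃e^{iθ₃}=r₄ω₄e^{iθ₄}.
Eliminating the other unknown: ω₃ = r₂ω₂ sin(θ₄−θ₂) / [r₃ sin(θ₃−θ₄)].
Numerator sine = -0.35184; denominator sine = -0.99635.
Result = 0.0384·4.901·(-0.35184) / (0.1076·(-0.99635)) = +0.61763 rad/s; magnitude 0.61763 rad/s.

0.618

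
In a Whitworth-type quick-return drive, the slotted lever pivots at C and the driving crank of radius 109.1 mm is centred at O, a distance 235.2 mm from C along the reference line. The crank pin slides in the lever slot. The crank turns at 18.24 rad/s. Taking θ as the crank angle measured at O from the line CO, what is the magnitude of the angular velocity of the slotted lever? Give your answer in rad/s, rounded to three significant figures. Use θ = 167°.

13.9

ω = 18.24 rad/s
Crank pin A relative to C: A = (d + r cosθ, r sinθ); lever angle φ = atan2(r sinθ, d + r cosθ).
Differentiating tanφ: φ̇ = rω(d cosθ + r)/(d² + r² + 2dr cosθ).
d² + r² + 2dr cosθ = |CA|² = 0.0172166 m²;  d cosθ + r = -0.12007 m.
|ω_lever| = |0.1091·18.24·-0.12007| / 0.0172166 = 13.879 rad/s.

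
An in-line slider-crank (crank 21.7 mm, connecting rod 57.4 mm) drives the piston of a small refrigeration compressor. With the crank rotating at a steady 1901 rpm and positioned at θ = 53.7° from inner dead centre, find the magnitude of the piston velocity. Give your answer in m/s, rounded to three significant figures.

4.30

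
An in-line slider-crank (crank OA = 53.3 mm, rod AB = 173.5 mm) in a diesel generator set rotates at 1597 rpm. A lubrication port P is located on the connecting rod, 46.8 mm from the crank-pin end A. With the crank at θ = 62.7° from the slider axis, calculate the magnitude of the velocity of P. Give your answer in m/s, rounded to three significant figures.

8.76

ω = 167.2 rad/s.  Crank-pin speed |V_A| = rω = 8.9138 m/s, perpendicular to OA.
Rod angle: sinφ = −(r/L) sinθ ⇒ φ = -15.842°; ω_rod = −rω cosθ/√(L²−r²sin²θ) = -24.494 rad/s.
V_P = V_A + ω_rod × AP, with AP = 0.0468 m along the rod.
Components: V_Px = −rω sinθ − a·ω_rod·sinφ = -8.2338 m/s;  V_Py = rω cosθ + a·ω_rod·cosφ = +2.9855 m/s.
|V_P| = √(V_Px² + V_Py²) = 8.7584 m/s.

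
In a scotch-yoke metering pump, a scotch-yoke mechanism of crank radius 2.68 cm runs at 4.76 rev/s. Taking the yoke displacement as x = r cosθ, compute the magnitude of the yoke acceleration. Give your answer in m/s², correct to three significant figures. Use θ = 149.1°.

20.6

ω = 29.91 rad/s (from 4.76 rev/s).
x = r cosθ ⇒ ẍ = −rω² cosθ (ω constant).
|a| = rω²|cosθ| = 0.0268·(29.91)²·|cos 149.1°| = 20.57 m/s².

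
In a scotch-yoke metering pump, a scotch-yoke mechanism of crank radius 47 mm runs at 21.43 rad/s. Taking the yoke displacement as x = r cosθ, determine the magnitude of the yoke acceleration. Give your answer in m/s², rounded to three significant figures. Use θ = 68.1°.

8.05

ω = 21.43 rad/s
x = r cosθ ⇒ ẍ = −rω² cosθ (ω constant).
|a| = rω²|cosθ| = 0.047·(21.43)²·|cos 68.1°| = 8.0508 m/s².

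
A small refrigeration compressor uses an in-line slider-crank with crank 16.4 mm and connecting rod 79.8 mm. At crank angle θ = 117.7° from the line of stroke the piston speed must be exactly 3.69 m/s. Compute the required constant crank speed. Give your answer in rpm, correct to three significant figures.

2690

For an in-line slider-crank, |v_piston| = rω|sinθ|·[1 + r cosθ/√(L² − r² sin²θ)].
With r = 0.0164 m, L = 0.0798 m, θ = 117.7°: the bracketed kinematic factor |dx/dθ| = 0.01311 m.
ω = v/|dx/dθ| = 3.69/0.01311 = 281.47 rad/s.
N = 60ω/(2π) = 2687.8 rpm.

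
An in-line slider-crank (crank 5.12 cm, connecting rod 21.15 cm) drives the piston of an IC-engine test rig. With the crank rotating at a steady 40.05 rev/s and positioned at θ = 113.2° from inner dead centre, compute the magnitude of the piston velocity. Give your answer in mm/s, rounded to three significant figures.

ω = 2π·40 = 251.6 rad/s
For an in-line slider-crank, x = r cosθ + √(L² − r² sin²θ), so v = −rω sinθ·[1 + r cosθ/√(L² − r² sin²θ)].
With r = 0.0512 m, L = 0.2115 m, θ = 113.2°: √(L² − r² sin²θ) = 0.2062 m.
v = −0.0512·251.6·0.91914·[1 + 0.0512·-0.39394/0.2062] = -10.684 m/s.
|v| = 10.684 m/s = 10684 mm/s.

10700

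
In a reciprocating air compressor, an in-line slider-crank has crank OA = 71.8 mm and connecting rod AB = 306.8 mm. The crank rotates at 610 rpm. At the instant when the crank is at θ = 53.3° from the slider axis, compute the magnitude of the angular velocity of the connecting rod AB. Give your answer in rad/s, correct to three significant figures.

ω = 63.88 rad/s (converted from 610 rpm).
The rod makes angle φ with the slider axis where L sinφ = r sinθ; differentiating, L cosφ·φ̇ = r ω cosθ.
L cosφ = √(L² − r² sin²θ) = 0.30135 m.
|ω_rod| = r ω |cosθ| / √(L² − r² sin²θ) = 0.0718·63.88·0.59763/0.30135 = 9.0958 rad/s.

9.10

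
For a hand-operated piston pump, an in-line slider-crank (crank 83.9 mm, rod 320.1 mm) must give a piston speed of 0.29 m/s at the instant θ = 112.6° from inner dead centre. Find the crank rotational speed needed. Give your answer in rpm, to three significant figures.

For an in-line slider-crank, |v_piston| = rω|sinθ|·[1 + r cosθ/√(L² − r² sin²θ)].
With r = 0.0839 m, L = 0.3201 m, θ = 112.6°: the bracketed kinematic factor |dx/dθ| = 0.069416 m.
ω = v/|dx/dθ| = 0.29/0.069416 = 4.1777 rad/s.
N = 60ω/(2π) = 39.894 rpm.

39.9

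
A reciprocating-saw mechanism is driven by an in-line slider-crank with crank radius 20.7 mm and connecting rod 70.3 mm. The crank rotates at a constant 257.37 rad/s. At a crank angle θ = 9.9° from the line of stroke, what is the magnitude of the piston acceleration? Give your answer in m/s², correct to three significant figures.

1730

ω = 257.4 rad/s
x(θ) = r cosθ + √(L² − r² sin²θ); with ω constant, a = ω²·d²x/dθ².
d²x/dθ² = −r cosθ − r²(cos2θ)/√u − r⁴ sin²2θ/(4u^{3/2}),  u = L² − r² sin²θ = 0.00492942 m².
Substituting r = 0.0207 m, L = 0.0703 m, θ = 9.9°: d²x/dθ² = -0.026149 m.
a = ω²·d²x/dθ² = (257.4)²·(-0.026149) = -1732.1 m/s²;  |a| = 1732.1 m/s².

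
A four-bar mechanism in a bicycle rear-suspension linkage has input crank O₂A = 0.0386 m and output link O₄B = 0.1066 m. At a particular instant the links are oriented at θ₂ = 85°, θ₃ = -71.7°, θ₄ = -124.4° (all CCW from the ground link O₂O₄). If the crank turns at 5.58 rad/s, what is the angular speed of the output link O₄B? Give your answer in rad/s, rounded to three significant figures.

ω₂ = 5.58 rad/s
Differentiating the loop-closure r₂e^{iθ₂}+r₃e^{iθ₃}=r₁+r₄e^{iθ₄} gives r₂ω₂e^{iθ₂}+r₃ω₃e^{iθ₃}=r₄ω₄e^{iθ₄}.
Eliminating the other unknown: ω₄ = r₂ω₂ sin(θ₂−θ₃) / [r₄ sin(θ₄−θ₃)].
Numerator sine = +0.39555; denominator sine = -0.79547.
Result = 0.0386·5.58·(+0.39555) / (0.1066·(-0.79547)) = -1.0047 rad/s; magnitude 1.0047 rad/s.

1.00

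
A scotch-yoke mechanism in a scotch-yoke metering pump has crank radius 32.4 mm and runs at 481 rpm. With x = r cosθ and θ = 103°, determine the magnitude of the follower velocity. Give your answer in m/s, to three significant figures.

1.59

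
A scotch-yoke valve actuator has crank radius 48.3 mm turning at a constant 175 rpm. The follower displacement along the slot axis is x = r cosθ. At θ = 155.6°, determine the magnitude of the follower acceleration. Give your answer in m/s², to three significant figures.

14.8

ω = 18.33 rad/s (from 175 rpm).
x = r cosθ ⇒ ẍ = −rω² cosθ (ω constant).
|a| = rω²|cosθ| = 0.0483·(18.33)²·|cos 155.6°| = 14.772 m/s².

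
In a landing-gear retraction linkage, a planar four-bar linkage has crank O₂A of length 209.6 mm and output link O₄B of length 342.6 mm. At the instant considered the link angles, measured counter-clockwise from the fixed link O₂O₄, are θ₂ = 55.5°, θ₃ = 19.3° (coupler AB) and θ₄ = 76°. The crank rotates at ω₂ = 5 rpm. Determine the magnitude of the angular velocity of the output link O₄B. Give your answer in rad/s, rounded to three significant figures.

0.226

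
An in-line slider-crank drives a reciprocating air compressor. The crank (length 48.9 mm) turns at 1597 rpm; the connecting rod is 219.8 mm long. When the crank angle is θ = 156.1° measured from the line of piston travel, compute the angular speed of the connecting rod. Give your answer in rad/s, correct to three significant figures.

ω = 167.2 rad/s (converted from 1597 rpm).
The rod makes angle φ with the slider axis where L sinφ = r sinθ; differentiating, L cosφ·φ̇ = r ω cosθ.
L cosφ = √(L² − r² sin²θ) = 0.21891 m.
|ω_rod| = r ω |cosθ| / √(L² − r² sin²θ) = 0.0489·167.2·0.91425/0.21891 = 34.155 rad/s.

34.2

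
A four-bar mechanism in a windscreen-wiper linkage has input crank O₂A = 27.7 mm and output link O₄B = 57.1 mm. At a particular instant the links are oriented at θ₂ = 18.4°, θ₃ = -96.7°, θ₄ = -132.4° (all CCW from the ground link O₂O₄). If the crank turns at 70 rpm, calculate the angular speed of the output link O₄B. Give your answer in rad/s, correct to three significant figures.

5.52

ω₂ = 7.33 rad/s (from 70 rpm).
Differentiating the loop-closure r₂e^{iθ₂}+r₃e^{iθ₃}=r₁+r₄e^{iθ₄} gives r₂ω₂e^{iθ₂}+r₃ω₃e^{iθ₃}=r₄ω₄e^{iθ₄}.
Eliminating the other unknown: ω₄ = r₂ω₂ sin(θ₂−θ₃) / [r₄ sin(θ₄−θ₃)].
Numerator sine = +0.90557; denominator sine = -0.58354.
Result = 0.0277·7.33·(+0.90557) / (0.0571·(-0.58354)) = -5.5185 rad/s; magnitude 5.5185 rad/s.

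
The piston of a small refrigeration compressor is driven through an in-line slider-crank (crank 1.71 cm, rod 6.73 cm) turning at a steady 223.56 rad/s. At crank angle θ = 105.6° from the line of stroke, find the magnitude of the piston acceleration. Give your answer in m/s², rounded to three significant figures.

ω = 223.6 rad/s
x(θ) = r cosθ + √(L² − r² sin²θ); with ω constant, a = ω²·d²x/dθ².
d²x/dθ² = −r cosθ − r²(cos2θ)/√u − r⁴ sin²2θ/(4u^{3/2}),  u = L² − r² sin²θ = 0.00425803 m².
Substituting r = 0.0171 m, L = 0.0673 m, θ = 105.6°: d²x/dθ² = +0.0084109 m.
a = ω²·d²x/dθ² = (223.6)²·(+0.0084109) = +420.37 m/s²;  |a| = 420.37 m/s².

420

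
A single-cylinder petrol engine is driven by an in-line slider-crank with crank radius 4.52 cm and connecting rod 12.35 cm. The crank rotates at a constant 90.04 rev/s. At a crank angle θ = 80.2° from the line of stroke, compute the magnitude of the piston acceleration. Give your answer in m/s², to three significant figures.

ω = 2π·90 = 565.7 rad/s
x(θ) = r cosθ + √(L² − r² sin²θ); with ω constant, a = ω²·d²x/dθ².
d²x/dθ² = −r cosθ − r²(cos2θ)/√u − r⁴ sin²2θ/(4u^{3/2}),  u = L² − r² sin²θ = 0.0132684 m².
Substituting r = 0.0452 m, L = 0.1235 m, θ = 80.2°: d²x/dθ² = +0.0089385 m.
a = ω²·d²x/dθ² = (565.7)²·(+0.0089385) = +2860.8 m/s²;  |a| = 2860.8 m/s².

2860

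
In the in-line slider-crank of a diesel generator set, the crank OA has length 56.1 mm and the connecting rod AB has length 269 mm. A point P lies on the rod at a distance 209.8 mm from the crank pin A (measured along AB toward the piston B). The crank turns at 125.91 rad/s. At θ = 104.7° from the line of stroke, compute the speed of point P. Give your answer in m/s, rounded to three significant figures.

ω = 125.9 rad/s.  Crank-pin speed |V_A| = rω = 7.0636 m/s, perpendicular to OA.
Rod angle: sinφ = −(r/L) sinθ ⇒ φ = -11.638°; ω_rod = −rω cosθ/√(L²−r²sin²θ) = +6.8032 rad/s.
V_P = V_A + ω_rod × AP, with AP = 0.2098 m along the rod.
Components: V_Px = −rω sinθ − a·ω_rod·sinφ = -6.5444 m/s;  V_Py = rω cosθ + a·ω_rod·cosφ = -0.39447 m/s.
|V_P| = √(V_Px² + V_Py²) = 6.5563 m/s.

6.56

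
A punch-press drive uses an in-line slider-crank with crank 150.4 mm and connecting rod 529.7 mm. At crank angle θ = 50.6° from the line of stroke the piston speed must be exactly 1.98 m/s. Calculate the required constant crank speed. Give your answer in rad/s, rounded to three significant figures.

14.4

For an in-line slider-crank, |v_piston| = rω|sinθ|·[1 + r cosθ/√(L² − r² sin²θ)].
With r = 0.1504 m, L = 0.5297 m, θ = 50.6°: the bracketed kinematic factor |dx/dθ| = 0.13769 m.
ω = v/|dx/dθ| = 1.98/0.13769 = 14.38 rad/s.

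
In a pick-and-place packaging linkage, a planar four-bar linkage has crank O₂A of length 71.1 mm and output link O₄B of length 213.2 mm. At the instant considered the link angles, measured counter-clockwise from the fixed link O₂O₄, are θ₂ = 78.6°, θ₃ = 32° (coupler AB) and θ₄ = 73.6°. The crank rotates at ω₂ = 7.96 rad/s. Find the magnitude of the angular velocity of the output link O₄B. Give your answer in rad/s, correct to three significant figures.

ω₂ = 7.96 rad/s
Differentiating the loop-closure r₂e^{iθ₂}+r₃e^{iθ₃}=r₁+r₄e^{iθ₄} gives r₂ω₂e^{iθ₂}+r₃ω₃e^{iθ₃}=r₄ω₄e^{iθ₄}.
Eliminating the other unknown: ω₄ = r₂ω₂ sin(θ₂−θ₃) / [r₄ sin(θ₄−θ₃)].
Numerator sine = +0.72657; denominator sine = +0.66393.
Result = 0.0711·7.96·(+0.72657) / (0.2132·(+0.66393)) = +2.9051 rad/s; magnitude 2.9051 rad/s.

2.91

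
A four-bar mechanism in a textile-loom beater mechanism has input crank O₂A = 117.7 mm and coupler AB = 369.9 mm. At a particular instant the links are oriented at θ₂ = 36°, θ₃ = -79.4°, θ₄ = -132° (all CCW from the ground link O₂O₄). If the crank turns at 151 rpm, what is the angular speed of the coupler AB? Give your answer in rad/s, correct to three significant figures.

1.32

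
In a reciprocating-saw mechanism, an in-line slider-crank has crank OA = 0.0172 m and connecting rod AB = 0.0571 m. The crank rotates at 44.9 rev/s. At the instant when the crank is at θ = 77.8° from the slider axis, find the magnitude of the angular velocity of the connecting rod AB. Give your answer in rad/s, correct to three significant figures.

ω = 282.1 rad/s (converted from 44.9 rev/s).
The rod makes angle φ with the slider axis where L sinφ = r sinθ; differentiating, L cosφ·φ̇ = r ω cosθ.
L cosφ = √(L² − r² sin²θ) = 0.054569 m.
|ω_rod| = r ω |cosθ| / √(L² − r² sin²θ) = 0.0172·282.1·0.21132/0.054569 = 18.791 rad/s.

18.8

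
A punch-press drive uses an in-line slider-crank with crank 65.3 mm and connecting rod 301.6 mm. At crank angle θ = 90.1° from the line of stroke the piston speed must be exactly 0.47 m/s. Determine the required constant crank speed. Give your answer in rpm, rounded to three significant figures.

68.8

For an in-line slider-crank, |v_piston| = rω|sinθ|·[1 + r cosθ/√(L² − r² sin²θ)].
With r = 0.0653 m, L = 0.3016 m, θ = 90.1°: the bracketed kinematic factor |dx/dθ| = 0.065275 m.
ω = v/|dx/dθ| = 0.47/0.065275 = 7.2003 rad/s.
N = 60ω/(2π) = 68.758 rpm.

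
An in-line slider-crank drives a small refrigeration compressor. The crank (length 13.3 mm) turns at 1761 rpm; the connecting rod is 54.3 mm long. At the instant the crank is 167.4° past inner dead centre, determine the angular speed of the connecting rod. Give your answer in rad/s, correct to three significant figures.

ω = 184.4 rad/s (converted from 1761 rpm).
The rod makes angle φ with the slider axis where L sinφ = r sinθ; differentiating, L cosφ·φ̇ = r ω cosθ.
L cosφ = √(L² − r² sin²θ) = 0.054222 m.
|ω_rod| = r ω |cosθ| / √(L² − r² sin²θ) = 0.0133·184.4·0.97592/0.054222 = 44.144 rad/s.

44.1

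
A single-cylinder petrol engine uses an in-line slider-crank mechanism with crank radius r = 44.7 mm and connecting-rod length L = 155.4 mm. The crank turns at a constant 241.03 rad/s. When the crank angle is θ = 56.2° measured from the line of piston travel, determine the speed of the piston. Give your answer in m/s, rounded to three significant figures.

10.4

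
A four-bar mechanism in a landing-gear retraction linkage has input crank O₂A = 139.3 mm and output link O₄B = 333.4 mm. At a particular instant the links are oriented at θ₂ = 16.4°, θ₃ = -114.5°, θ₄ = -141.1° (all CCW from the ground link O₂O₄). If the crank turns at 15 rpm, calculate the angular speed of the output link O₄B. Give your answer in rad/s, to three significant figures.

ω₂ = 1.571 rad/s (from 15 rpm).
Differentiating the loop-closure r₂e^{iθ₂}+r₃e^{iθ₃}=r₁+r₄e^{iθ₄} gives r₂ω₂e^{iθ₂}+r₃ω₃e^{iθ₃}=r₄ω₄e^{iθ₄}.
Eliminating the other unknown: ω₄ = r₂ω₂ sin(θ₂−θ₃) / [r₄ sin(θ₄−θ₃)].
Numerator sine = +0.75585; denominator sine = -0.44776.
Result = 0.1393·1.571·(+0.75585) / (0.3334·(-0.44776)) = -1.1079 rad/s; magnitude 1.1079 rad/s.

1.11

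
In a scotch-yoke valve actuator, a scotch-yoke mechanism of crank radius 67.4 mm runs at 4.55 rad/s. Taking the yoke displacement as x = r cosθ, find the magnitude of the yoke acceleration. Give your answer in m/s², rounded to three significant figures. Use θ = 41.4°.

1.05

ω = 4.55 rad/s
x = r cosθ ⇒ ẍ = −rω² cosθ (ω constant).
|a| = rω²|cosθ| = 0.0674·(4.55)²·|cos 41.4°| = 1.0467 m/s².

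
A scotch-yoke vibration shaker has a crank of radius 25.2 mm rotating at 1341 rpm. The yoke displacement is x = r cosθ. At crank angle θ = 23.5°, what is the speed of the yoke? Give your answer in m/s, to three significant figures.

ω = 140.4 rad/s (from 1341 rpm).
x = r cosθ ⇒ ẋ = −rω sinθ.
|v| = rω|sinθ| = 0.0252·140.4·|sin 23.5°| = 1.4111 m/s.

1.41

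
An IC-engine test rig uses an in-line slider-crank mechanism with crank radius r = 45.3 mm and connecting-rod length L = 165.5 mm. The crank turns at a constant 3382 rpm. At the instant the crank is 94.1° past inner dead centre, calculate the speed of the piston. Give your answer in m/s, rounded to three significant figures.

15.7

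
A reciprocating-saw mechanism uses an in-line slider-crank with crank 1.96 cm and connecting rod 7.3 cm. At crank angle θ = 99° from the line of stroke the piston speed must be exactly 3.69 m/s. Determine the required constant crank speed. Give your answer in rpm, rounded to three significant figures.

For an in-line slider-crank, |v_piston| = rω|sinθ|·[1 + r cosθ/√(L² − r² sin²θ)].
With r = 0.0196 m, L = 0.073 m, θ = 99°: the bracketed kinematic factor |dx/dθ| = 0.018515 m.
ω = v/|dx/dθ| = 3.69/0.018515 = 199.29 rad/s.
N = 60ω/(2π) = 1903.1 rpm.

1900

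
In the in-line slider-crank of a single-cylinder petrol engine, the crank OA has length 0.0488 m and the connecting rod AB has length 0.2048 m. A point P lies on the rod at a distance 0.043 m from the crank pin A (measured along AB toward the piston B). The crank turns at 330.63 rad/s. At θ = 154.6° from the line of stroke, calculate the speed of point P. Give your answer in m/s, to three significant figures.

ω = 330.6 rad/s.  Crank-pin speed |V_A| = rω = 16.135 m/s, perpendicular to OA.
Rod angle: sinφ = −(r/L) sinθ ⇒ φ = -5.866°; ω_rod = −rω cosθ/√(L²−r²sin²θ) = +71.542 rad/s.
V_P = V_A + ω_rod × AP, with AP = 0.043 m along the rod.
Components: V_Px = −rω sinθ − a·ω_rod·sinφ = -6.6063 m/s;  V_Py = rω cosθ + a·ω_rod·cosφ = -11.515 m/s.
|V_P| = √(V_Px² + V_Py²) = 13.275 m/s.

13.3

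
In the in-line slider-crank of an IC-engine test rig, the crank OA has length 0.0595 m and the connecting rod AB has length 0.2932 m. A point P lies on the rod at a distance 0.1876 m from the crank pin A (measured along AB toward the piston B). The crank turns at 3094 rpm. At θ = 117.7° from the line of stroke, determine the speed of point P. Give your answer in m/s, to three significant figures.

16.3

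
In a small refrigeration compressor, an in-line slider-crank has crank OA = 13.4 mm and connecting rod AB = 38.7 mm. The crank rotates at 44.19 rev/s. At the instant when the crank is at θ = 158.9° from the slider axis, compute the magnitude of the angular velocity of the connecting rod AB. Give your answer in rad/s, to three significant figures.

90.4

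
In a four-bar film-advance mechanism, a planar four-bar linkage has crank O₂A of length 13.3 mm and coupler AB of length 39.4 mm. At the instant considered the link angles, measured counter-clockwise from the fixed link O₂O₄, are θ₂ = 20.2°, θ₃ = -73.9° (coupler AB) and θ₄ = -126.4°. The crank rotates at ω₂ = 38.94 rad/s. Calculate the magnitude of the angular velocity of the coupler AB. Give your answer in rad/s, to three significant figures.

9.12

ω₂ = 38.94 rad/s
Differentiating the loop-closure r₂e^{iθ₂}+r₃e^{iθ₃}=r₁+r₄e^{iθ₄} gives r₂ω₂e^{iθ₂}+r₃ω₃e^{iθ₃}=r₄ω₄e^{iθ₄}.
Eliminating the other unknown: ω₃ = r₂ω₂ sin(θ₄−θ₂) / [r₃ sin(θ₃−θ₄)].
Numerator sine = -0.55048; denominator sine = +0.79335.
Result = 0.0133·38.94·(-0.55048) / (0.0394·(+0.79335)) = -9.1207 rad/s; magnitude 9.1207 rad/s.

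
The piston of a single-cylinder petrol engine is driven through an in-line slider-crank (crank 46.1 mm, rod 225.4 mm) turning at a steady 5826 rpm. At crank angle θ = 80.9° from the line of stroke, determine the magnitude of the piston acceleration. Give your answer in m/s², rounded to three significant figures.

ω = 2π·5826/60 = 610.1 rad/s
x(θ) = r cosθ + √(L² − r² sin²θ); with ω constant, a = ω²·d²x/dθ².
d²x/dθ² = −r cosθ − r²(cos2θ)/√u − r⁴ sin²2θ/(4u^{3/2}),  u = L² − r² sin²θ = 0.0487331 m².
Substituting r = 0.0461 m, L = 0.2254 m, θ = 80.9°: d²x/dθ² = +0.001844 m.
a = ω²·d²x/dθ² = (610.1)²·(+0.001844) = +686.38 m/s²;  |a| = 686.38 m/s².

686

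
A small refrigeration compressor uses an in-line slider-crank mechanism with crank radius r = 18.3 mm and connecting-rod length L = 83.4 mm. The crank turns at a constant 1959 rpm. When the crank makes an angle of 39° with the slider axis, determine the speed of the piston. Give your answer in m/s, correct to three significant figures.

2.77

ω = 2π·1959/60 = 205.1 rad/s
For an in-line slider-crank, x = r cosθ + √(L² − r² sin²θ), so v = −rω sinθ·[1 + r cosθ/√(L² − r² sin²θ)].
With r = 0.0183 m, L = 0.0834 m, θ = 39°: √(L² − r² sin²θ) = 0.082601 m.
v = −0.0183·205.1·0.62932·[1 + 0.0183·0.77715/0.082601] = -2.7694 m/s.
|v| = 2.7694 m/s.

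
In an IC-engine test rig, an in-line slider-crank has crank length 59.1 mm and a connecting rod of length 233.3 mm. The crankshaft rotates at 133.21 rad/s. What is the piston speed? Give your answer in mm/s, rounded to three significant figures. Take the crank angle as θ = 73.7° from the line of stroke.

8110

ω = 133.2 rad/s
For an in-line slider-crank, x = r cosθ + √(L² − r² sin²θ), so v = −rω sinθ·[1 + r cosθ/√(L² − r² sin²θ)].
With r = 0.0591 m, L = 0.2333 m, θ = 73.7°: √(L² − r² sin²θ) = 0.2263 m.
v = −0.0591·133.2·0.95981·[1 + 0.0591·0.28067/0.2263] = -8.1101 m/s.
|v| = 8.1101 m/s = 8110.1 mm/s.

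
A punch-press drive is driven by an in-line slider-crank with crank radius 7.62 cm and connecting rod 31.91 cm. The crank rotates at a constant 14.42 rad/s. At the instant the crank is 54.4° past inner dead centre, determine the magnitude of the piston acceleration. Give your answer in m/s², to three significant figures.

ω = 14.42 rad/s
x(θ) = r cosθ + √(L² − r² sin²θ); with ω constant, a = ω²·d²x/dθ².
d²x/dθ² = −r cosθ − r²(cos2θ)/√u − r⁴ sin²2θ/(4u^{3/2}),  u = L² − r² sin²θ = 0.097986 m².
Substituting r = 0.0762 m, L = 0.3191 m, θ = 54.4°: d²x/dθ² = -0.038626 m.
a = ω²·d²x/dθ² = (14.42)²·(-0.038626) = -8.0318 m/s²;  |a| = 8.0318 m/s².

8.03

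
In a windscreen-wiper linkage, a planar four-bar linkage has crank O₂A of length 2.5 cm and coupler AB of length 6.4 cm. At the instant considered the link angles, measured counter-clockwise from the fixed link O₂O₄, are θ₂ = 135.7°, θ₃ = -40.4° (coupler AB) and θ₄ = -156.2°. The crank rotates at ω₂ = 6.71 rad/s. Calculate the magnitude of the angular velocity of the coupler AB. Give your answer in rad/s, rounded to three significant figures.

ω₂ = 6.71 rad/s
Differentiating the loop-closure r₂e^{iθ₂}+r₃e^{iθ₃}=r₁+r₄e^{iθ₄} gives r₂ω₂e^{iθ₂}+r₃ω₃e^{iθ₃}=r₄ω₄e^{iθ₄}.
Eliminating the other unknown: ω₃ = r₂ω₂ sin(θ₄−θ₂) / [r₃ sin(θ₃−θ₄)].
Numerator sine = +0.92784; denominator sine = +0.90032.
Result = 0.025·6.71·(+0.92784) / (0.064·(+0.90032)) = +2.7012 rad/s; magnitude 2.7012 rad/s.

2.70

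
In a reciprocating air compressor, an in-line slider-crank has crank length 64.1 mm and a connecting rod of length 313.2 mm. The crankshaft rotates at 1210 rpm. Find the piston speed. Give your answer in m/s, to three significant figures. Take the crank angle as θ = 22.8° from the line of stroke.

3.74

ω = 2π·1210/60 = 126.7 rad/s
For an in-line slider-crank, x = r cosθ + √(L² − r² sin²θ), so v = −rω sinθ·[1 + r cosθ/√(L² − r² sin²θ)].
With r = 0.0641 m, L = 0.3132 m, θ = 22.8°: √(L² − r² sin²θ) = 0.31221 m.
v = −0.0641·126.7·0.38752·[1 + 0.0641·0.92186/0.31221] = -3.7432 m/s.
|v| = 3.7432 m/s.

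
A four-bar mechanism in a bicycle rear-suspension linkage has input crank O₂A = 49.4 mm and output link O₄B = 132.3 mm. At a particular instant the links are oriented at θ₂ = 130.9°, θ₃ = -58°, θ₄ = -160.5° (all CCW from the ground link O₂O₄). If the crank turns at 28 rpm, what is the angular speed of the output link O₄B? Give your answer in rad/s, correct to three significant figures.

0.173

ω₂ = 2.932 rad/s (from 28 rpm).
Differentiating the loop-closure r₂e^{iθ₂}+r₃e^{iθ₃}=r₁+r₄e^{iθ₄} gives r₂ω₂e^{iθ₂}+r₃ω₃e^{iθ₃}=r₄ω₄e^{iθ₄}.
Eliminating the other unknown: ω₄ = r₂ω₂ sin(θ₂−θ₃) / [r₄ sin(θ₄−θ₃)].
Numerator sine = -0.15471; denominator sine = -0.97630.
Result = 0.0494·2.932·(-0.15471) / (0.1323·(-0.97630)) = +0.1735 rad/s; magnitude 0.1735 rad/s.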